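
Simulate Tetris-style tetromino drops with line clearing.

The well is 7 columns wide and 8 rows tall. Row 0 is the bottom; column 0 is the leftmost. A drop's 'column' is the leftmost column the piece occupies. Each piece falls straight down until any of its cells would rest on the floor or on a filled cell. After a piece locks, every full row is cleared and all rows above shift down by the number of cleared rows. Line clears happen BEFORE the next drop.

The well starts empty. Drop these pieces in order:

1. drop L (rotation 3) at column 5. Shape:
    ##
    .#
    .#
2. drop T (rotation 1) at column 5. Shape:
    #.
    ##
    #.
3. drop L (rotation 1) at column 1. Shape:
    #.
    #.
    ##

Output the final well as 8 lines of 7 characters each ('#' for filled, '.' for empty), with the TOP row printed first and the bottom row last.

Answer: .......
.......
.....#.
.....##
.....#.
.#...##
.#....#
.##...#

Derivation:
Drop 1: L rot3 at col 5 lands with bottom-row=0; cleared 0 line(s) (total 0); column heights now [0 0 0 0 0 3 3], max=3
Drop 2: T rot1 at col 5 lands with bottom-row=3; cleared 0 line(s) (total 0); column heights now [0 0 0 0 0 6 5], max=6
Drop 3: L rot1 at col 1 lands with bottom-row=0; cleared 0 line(s) (total 0); column heights now [0 3 1 0 0 6 5], max=6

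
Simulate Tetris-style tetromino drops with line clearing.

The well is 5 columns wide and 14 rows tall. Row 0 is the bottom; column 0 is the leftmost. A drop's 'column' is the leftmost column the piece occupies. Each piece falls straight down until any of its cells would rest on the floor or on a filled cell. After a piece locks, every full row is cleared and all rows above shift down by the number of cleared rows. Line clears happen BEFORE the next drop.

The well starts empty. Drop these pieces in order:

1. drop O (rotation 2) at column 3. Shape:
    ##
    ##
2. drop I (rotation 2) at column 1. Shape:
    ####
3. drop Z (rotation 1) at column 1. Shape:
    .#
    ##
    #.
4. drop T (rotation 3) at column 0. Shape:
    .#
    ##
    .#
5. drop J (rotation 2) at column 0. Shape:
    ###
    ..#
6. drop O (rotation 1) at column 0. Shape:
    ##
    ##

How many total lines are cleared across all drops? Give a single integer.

Answer: 0

Derivation:
Drop 1: O rot2 at col 3 lands with bottom-row=0; cleared 0 line(s) (total 0); column heights now [0 0 0 2 2], max=2
Drop 2: I rot2 at col 1 lands with bottom-row=2; cleared 0 line(s) (total 0); column heights now [0 3 3 3 3], max=3
Drop 3: Z rot1 at col 1 lands with bottom-row=3; cleared 0 line(s) (total 0); column heights now [0 5 6 3 3], max=6
Drop 4: T rot3 at col 0 lands with bottom-row=5; cleared 0 line(s) (total 0); column heights now [7 8 6 3 3], max=8
Drop 5: J rot2 at col 0 lands with bottom-row=7; cleared 0 line(s) (total 0); column heights now [9 9 9 3 3], max=9
Drop 6: O rot1 at col 0 lands with bottom-row=9; cleared 0 line(s) (total 0); column heights now [11 11 9 3 3], max=11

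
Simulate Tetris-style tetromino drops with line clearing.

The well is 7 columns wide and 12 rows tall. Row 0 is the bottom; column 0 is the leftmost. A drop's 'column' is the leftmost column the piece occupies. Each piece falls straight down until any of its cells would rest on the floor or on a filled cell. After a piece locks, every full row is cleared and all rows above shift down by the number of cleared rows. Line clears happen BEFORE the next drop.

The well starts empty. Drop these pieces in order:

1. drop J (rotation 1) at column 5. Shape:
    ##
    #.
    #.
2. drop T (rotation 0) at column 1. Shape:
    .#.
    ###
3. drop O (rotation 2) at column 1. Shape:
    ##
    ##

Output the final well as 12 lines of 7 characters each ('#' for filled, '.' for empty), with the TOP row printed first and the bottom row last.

Drop 1: J rot1 at col 5 lands with bottom-row=0; cleared 0 line(s) (total 0); column heights now [0 0 0 0 0 3 3], max=3
Drop 2: T rot0 at col 1 lands with bottom-row=0; cleared 0 line(s) (total 0); column heights now [0 1 2 1 0 3 3], max=3
Drop 3: O rot2 at col 1 lands with bottom-row=2; cleared 0 line(s) (total 0); column heights now [0 4 4 1 0 3 3], max=4

Answer: .......
.......
.......
.......
.......
.......
.......
.......
.##....
.##..##
..#..#.
.###.#.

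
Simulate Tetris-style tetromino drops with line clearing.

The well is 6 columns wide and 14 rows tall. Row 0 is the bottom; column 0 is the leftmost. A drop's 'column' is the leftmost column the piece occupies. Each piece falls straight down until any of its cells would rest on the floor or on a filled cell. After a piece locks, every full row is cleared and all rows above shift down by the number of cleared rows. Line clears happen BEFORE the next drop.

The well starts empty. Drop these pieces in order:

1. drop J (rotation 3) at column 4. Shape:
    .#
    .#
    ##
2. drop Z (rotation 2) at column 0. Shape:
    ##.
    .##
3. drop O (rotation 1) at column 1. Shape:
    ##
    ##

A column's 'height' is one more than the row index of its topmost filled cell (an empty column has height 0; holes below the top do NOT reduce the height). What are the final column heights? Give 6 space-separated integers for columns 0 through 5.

Drop 1: J rot3 at col 4 lands with bottom-row=0; cleared 0 line(s) (total 0); column heights now [0 0 0 0 1 3], max=3
Drop 2: Z rot2 at col 0 lands with bottom-row=0; cleared 0 line(s) (total 0); column heights now [2 2 1 0 1 3], max=3
Drop 3: O rot1 at col 1 lands with bottom-row=2; cleared 0 line(s) (total 0); column heights now [2 4 4 0 1 3], max=4

Answer: 2 4 4 0 1 3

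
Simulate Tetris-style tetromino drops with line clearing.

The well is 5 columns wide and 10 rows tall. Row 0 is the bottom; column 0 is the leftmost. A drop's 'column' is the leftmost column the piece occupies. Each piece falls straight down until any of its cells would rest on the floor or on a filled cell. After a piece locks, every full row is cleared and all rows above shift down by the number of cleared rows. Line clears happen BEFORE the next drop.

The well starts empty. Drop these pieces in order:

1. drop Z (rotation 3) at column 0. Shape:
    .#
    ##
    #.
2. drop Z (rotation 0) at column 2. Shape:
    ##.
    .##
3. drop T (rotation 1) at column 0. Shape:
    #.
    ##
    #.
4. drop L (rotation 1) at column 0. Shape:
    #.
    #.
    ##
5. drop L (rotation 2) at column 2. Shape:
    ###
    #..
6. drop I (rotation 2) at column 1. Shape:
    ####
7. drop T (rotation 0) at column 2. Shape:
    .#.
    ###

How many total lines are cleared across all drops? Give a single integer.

Drop 1: Z rot3 at col 0 lands with bottom-row=0; cleared 0 line(s) (total 0); column heights now [2 3 0 0 0], max=3
Drop 2: Z rot0 at col 2 lands with bottom-row=0; cleared 0 line(s) (total 0); column heights now [2 3 2 2 1], max=3
Drop 3: T rot1 at col 0 lands with bottom-row=2; cleared 0 line(s) (total 0); column heights now [5 4 2 2 1], max=5
Drop 4: L rot1 at col 0 lands with bottom-row=5; cleared 0 line(s) (total 0); column heights now [8 6 2 2 1], max=8
Drop 5: L rot2 at col 2 lands with bottom-row=2; cleared 1 line(s) (total 1); column heights now [7 5 3 2 1], max=7
Drop 6: I rot2 at col 1 lands with bottom-row=5; cleared 1 line(s) (total 2); column heights now [6 5 3 2 1], max=6
Drop 7: T rot0 at col 2 lands with bottom-row=3; cleared 0 line(s) (total 2); column heights now [6 5 4 5 4], max=6

Answer: 2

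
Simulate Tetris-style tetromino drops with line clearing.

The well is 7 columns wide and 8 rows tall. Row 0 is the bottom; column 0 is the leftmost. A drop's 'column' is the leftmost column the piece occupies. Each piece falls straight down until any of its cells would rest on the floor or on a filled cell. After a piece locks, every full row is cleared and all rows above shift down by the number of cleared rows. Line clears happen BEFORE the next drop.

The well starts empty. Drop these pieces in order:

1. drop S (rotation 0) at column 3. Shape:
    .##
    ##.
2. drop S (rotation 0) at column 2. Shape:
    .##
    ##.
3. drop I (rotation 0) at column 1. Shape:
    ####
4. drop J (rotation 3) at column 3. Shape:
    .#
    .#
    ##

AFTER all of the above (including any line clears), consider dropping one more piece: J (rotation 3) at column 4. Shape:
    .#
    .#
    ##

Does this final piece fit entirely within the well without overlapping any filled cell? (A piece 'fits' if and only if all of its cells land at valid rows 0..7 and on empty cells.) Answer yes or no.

Answer: no

Derivation:
Drop 1: S rot0 at col 3 lands with bottom-row=0; cleared 0 line(s) (total 0); column heights now [0 0 0 1 2 2 0], max=2
Drop 2: S rot0 at col 2 lands with bottom-row=1; cleared 0 line(s) (total 0); column heights now [0 0 2 3 3 2 0], max=3
Drop 3: I rot0 at col 1 lands with bottom-row=3; cleared 0 line(s) (total 0); column heights now [0 4 4 4 4 2 0], max=4
Drop 4: J rot3 at col 3 lands with bottom-row=4; cleared 0 line(s) (total 0); column heights now [0 4 4 5 7 2 0], max=7
Test piece J rot3 at col 4 (width 2): heights before test = [0 4 4 5 7 2 0]; fits = False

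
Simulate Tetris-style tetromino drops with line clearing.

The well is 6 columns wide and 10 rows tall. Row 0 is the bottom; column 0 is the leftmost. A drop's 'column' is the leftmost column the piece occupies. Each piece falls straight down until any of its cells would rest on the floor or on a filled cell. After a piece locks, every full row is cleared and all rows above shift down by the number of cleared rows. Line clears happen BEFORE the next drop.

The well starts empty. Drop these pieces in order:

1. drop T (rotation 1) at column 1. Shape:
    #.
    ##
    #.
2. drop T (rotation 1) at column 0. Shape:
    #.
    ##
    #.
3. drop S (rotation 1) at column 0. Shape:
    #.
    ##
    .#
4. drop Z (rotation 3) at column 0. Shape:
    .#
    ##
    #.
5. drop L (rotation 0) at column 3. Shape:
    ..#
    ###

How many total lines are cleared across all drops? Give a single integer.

Answer: 0

Derivation:
Drop 1: T rot1 at col 1 lands with bottom-row=0; cleared 0 line(s) (total 0); column heights now [0 3 2 0 0 0], max=3
Drop 2: T rot1 at col 0 lands with bottom-row=2; cleared 0 line(s) (total 0); column heights now [5 4 2 0 0 0], max=5
Drop 3: S rot1 at col 0 lands with bottom-row=4; cleared 0 line(s) (total 0); column heights now [7 6 2 0 0 0], max=7
Drop 4: Z rot3 at col 0 lands with bottom-row=7; cleared 0 line(s) (total 0); column heights now [9 10 2 0 0 0], max=10
Drop 5: L rot0 at col 3 lands with bottom-row=0; cleared 0 line(s) (total 0); column heights now [9 10 2 1 1 2], max=10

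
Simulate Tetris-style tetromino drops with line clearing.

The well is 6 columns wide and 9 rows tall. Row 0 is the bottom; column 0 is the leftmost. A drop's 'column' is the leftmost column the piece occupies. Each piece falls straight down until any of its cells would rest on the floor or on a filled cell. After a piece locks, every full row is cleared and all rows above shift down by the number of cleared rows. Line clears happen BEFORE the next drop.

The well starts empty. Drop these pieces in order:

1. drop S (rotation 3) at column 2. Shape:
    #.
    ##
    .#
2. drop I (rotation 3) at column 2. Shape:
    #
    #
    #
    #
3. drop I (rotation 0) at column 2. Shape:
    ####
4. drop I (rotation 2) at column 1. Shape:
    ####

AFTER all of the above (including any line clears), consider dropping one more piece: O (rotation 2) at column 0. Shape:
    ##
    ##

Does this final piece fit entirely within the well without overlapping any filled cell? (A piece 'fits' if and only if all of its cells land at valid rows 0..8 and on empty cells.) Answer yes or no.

Drop 1: S rot3 at col 2 lands with bottom-row=0; cleared 0 line(s) (total 0); column heights now [0 0 3 2 0 0], max=3
Drop 2: I rot3 at col 2 lands with bottom-row=3; cleared 0 line(s) (total 0); column heights now [0 0 7 2 0 0], max=7
Drop 3: I rot0 at col 2 lands with bottom-row=7; cleared 0 line(s) (total 0); column heights now [0 0 8 8 8 8], max=8
Drop 4: I rot2 at col 1 lands with bottom-row=8; cleared 0 line(s) (total 0); column heights now [0 9 9 9 9 8], max=9
Test piece O rot2 at col 0 (width 2): heights before test = [0 9 9 9 9 8]; fits = False

Answer: no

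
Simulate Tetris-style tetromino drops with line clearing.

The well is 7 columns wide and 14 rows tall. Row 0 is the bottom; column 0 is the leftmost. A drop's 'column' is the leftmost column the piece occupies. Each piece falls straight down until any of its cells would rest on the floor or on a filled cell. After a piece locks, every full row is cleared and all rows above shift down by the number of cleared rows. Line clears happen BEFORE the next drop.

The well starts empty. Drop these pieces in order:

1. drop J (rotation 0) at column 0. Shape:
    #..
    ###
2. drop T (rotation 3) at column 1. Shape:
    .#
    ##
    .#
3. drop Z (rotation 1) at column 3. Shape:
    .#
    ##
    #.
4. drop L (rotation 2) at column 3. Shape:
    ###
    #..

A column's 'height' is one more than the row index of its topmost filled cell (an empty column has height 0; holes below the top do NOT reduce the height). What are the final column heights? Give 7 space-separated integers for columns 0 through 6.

Drop 1: J rot0 at col 0 lands with bottom-row=0; cleared 0 line(s) (total 0); column heights now [2 1 1 0 0 0 0], max=2
Drop 2: T rot3 at col 1 lands with bottom-row=1; cleared 0 line(s) (total 0); column heights now [2 3 4 0 0 0 0], max=4
Drop 3: Z rot1 at col 3 lands with bottom-row=0; cleared 0 line(s) (total 0); column heights now [2 3 4 2 3 0 0], max=4
Drop 4: L rot2 at col 3 lands with bottom-row=2; cleared 0 line(s) (total 0); column heights now [2 3 4 4 4 4 0], max=4

Answer: 2 3 4 4 4 4 0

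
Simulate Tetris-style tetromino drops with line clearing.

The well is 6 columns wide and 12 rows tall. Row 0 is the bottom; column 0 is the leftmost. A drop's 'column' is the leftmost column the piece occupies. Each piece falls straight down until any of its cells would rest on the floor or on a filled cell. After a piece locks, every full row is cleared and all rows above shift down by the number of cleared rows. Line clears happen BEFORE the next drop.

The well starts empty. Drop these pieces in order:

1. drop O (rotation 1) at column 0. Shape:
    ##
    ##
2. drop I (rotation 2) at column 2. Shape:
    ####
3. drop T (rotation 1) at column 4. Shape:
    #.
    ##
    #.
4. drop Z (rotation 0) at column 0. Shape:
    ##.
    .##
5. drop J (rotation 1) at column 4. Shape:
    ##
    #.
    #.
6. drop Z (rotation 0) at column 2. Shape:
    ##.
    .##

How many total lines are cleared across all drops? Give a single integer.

Drop 1: O rot1 at col 0 lands with bottom-row=0; cleared 0 line(s) (total 0); column heights now [2 2 0 0 0 0], max=2
Drop 2: I rot2 at col 2 lands with bottom-row=0; cleared 1 line(s) (total 1); column heights now [1 1 0 0 0 0], max=1
Drop 3: T rot1 at col 4 lands with bottom-row=0; cleared 0 line(s) (total 1); column heights now [1 1 0 0 3 2], max=3
Drop 4: Z rot0 at col 0 lands with bottom-row=1; cleared 0 line(s) (total 1); column heights now [3 3 2 0 3 2], max=3
Drop 5: J rot1 at col 4 lands with bottom-row=3; cleared 0 line(s) (total 1); column heights now [3 3 2 0 6 6], max=6
Drop 6: Z rot0 at col 2 lands with bottom-row=6; cleared 0 line(s) (total 1); column heights now [3 3 8 8 7 6], max=8

Answer: 1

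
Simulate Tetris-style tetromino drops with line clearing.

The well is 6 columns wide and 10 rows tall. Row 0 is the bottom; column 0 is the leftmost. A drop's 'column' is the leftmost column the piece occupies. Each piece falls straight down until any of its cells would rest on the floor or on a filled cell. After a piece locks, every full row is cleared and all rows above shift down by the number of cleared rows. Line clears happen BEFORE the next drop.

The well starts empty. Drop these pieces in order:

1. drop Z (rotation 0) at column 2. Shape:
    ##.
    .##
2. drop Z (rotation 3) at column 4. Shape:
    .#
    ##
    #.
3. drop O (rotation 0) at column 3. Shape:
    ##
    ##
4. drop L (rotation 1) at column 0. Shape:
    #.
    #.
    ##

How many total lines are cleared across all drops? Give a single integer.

Drop 1: Z rot0 at col 2 lands with bottom-row=0; cleared 0 line(s) (total 0); column heights now [0 0 2 2 1 0], max=2
Drop 2: Z rot3 at col 4 lands with bottom-row=1; cleared 0 line(s) (total 0); column heights now [0 0 2 2 3 4], max=4
Drop 3: O rot0 at col 3 lands with bottom-row=3; cleared 0 line(s) (total 0); column heights now [0 0 2 5 5 4], max=5
Drop 4: L rot1 at col 0 lands with bottom-row=0; cleared 0 line(s) (total 0); column heights now [3 1 2 5 5 4], max=5

Answer: 0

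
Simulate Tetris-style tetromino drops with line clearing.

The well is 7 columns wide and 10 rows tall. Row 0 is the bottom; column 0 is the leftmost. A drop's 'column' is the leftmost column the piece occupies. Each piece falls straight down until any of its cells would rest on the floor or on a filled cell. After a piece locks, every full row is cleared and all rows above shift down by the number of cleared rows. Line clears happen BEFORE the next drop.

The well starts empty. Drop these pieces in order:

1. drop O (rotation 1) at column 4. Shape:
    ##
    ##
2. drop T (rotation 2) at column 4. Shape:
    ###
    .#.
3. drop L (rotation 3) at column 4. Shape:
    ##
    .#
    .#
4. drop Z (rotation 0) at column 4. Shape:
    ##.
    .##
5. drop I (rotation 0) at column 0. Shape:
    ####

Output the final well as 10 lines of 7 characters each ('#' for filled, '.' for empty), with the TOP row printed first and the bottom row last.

Answer: .......
....##.
.....##
....##.
.....#.
.....#.
....###
.....#.
....##.
######.

Derivation:
Drop 1: O rot1 at col 4 lands with bottom-row=0; cleared 0 line(s) (total 0); column heights now [0 0 0 0 2 2 0], max=2
Drop 2: T rot2 at col 4 lands with bottom-row=2; cleared 0 line(s) (total 0); column heights now [0 0 0 0 4 4 4], max=4
Drop 3: L rot3 at col 4 lands with bottom-row=4; cleared 0 line(s) (total 0); column heights now [0 0 0 0 7 7 4], max=7
Drop 4: Z rot0 at col 4 lands with bottom-row=7; cleared 0 line(s) (total 0); column heights now [0 0 0 0 9 9 8], max=9
Drop 5: I rot0 at col 0 lands with bottom-row=0; cleared 0 line(s) (total 0); column heights now [1 1 1 1 9 9 8], max=9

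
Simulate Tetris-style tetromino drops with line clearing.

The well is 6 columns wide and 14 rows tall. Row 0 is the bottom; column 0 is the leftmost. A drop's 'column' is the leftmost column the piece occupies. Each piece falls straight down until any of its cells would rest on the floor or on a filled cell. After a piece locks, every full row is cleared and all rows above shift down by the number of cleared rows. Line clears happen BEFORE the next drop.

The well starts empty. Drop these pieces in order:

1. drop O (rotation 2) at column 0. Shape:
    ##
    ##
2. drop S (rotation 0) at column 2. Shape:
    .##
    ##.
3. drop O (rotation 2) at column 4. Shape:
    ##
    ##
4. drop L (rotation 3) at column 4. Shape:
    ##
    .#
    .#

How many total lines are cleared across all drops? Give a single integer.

Answer: 0

Derivation:
Drop 1: O rot2 at col 0 lands with bottom-row=0; cleared 0 line(s) (total 0); column heights now [2 2 0 0 0 0], max=2
Drop 2: S rot0 at col 2 lands with bottom-row=0; cleared 0 line(s) (total 0); column heights now [2 2 1 2 2 0], max=2
Drop 3: O rot2 at col 4 lands with bottom-row=2; cleared 0 line(s) (total 0); column heights now [2 2 1 2 4 4], max=4
Drop 4: L rot3 at col 4 lands with bottom-row=4; cleared 0 line(s) (total 0); column heights now [2 2 1 2 7 7], max=7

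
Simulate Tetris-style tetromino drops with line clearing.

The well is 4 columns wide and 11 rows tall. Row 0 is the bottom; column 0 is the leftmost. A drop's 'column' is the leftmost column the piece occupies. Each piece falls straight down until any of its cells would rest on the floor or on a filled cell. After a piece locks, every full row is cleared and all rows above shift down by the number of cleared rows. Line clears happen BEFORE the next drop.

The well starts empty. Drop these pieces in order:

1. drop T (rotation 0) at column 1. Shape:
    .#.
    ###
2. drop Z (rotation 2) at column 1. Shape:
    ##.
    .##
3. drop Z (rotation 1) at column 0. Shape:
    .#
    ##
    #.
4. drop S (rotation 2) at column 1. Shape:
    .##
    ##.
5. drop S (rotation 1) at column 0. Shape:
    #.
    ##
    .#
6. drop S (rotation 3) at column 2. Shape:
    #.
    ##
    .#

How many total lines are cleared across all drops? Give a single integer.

Answer: 0

Derivation:
Drop 1: T rot0 at col 1 lands with bottom-row=0; cleared 0 line(s) (total 0); column heights now [0 1 2 1], max=2
Drop 2: Z rot2 at col 1 lands with bottom-row=2; cleared 0 line(s) (total 0); column heights now [0 4 4 3], max=4
Drop 3: Z rot1 at col 0 lands with bottom-row=3; cleared 0 line(s) (total 0); column heights now [5 6 4 3], max=6
Drop 4: S rot2 at col 1 lands with bottom-row=6; cleared 0 line(s) (total 0); column heights now [5 7 8 8], max=8
Drop 5: S rot1 at col 0 lands with bottom-row=7; cleared 0 line(s) (total 0); column heights now [10 9 8 8], max=10
Drop 6: S rot3 at col 2 lands with bottom-row=8; cleared 0 line(s) (total 0); column heights now [10 9 11 10], max=11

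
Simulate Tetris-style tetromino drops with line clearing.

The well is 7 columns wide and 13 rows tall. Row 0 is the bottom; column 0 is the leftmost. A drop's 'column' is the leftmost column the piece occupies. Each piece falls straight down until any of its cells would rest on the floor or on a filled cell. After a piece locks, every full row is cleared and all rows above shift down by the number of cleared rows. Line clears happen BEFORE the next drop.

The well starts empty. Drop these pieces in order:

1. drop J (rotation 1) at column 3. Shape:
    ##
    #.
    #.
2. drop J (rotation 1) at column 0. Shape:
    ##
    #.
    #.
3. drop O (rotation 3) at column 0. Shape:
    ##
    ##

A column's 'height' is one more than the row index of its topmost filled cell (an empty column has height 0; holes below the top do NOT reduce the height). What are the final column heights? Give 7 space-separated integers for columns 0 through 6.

Drop 1: J rot1 at col 3 lands with bottom-row=0; cleared 0 line(s) (total 0); column heights now [0 0 0 3 3 0 0], max=3
Drop 2: J rot1 at col 0 lands with bottom-row=0; cleared 0 line(s) (total 0); column heights now [3 3 0 3 3 0 0], max=3
Drop 3: O rot3 at col 0 lands with bottom-row=3; cleared 0 line(s) (total 0); column heights now [5 5 0 3 3 0 0], max=5

Answer: 5 5 0 3 3 0 0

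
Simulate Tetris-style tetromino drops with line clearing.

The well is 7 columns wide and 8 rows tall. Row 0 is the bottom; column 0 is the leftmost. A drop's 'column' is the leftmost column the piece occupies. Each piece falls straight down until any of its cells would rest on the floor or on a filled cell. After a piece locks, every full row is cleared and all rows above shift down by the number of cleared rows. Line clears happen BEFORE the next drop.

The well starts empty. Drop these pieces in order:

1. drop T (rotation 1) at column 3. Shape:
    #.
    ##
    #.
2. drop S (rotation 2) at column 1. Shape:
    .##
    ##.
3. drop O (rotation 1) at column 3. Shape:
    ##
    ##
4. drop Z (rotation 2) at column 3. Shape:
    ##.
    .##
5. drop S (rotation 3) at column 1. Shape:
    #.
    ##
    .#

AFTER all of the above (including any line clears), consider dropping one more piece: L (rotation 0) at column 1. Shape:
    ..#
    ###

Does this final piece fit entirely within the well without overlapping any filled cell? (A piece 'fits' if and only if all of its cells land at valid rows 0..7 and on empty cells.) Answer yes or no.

Answer: no

Derivation:
Drop 1: T rot1 at col 3 lands with bottom-row=0; cleared 0 line(s) (total 0); column heights now [0 0 0 3 2 0 0], max=3
Drop 2: S rot2 at col 1 lands with bottom-row=2; cleared 0 line(s) (total 0); column heights now [0 3 4 4 2 0 0], max=4
Drop 3: O rot1 at col 3 lands with bottom-row=4; cleared 0 line(s) (total 0); column heights now [0 3 4 6 6 0 0], max=6
Drop 4: Z rot2 at col 3 lands with bottom-row=6; cleared 0 line(s) (total 0); column heights now [0 3 4 8 8 7 0], max=8
Drop 5: S rot3 at col 1 lands with bottom-row=4; cleared 0 line(s) (total 0); column heights now [0 7 6 8 8 7 0], max=8
Test piece L rot0 at col 1 (width 3): heights before test = [0 7 6 8 8 7 0]; fits = False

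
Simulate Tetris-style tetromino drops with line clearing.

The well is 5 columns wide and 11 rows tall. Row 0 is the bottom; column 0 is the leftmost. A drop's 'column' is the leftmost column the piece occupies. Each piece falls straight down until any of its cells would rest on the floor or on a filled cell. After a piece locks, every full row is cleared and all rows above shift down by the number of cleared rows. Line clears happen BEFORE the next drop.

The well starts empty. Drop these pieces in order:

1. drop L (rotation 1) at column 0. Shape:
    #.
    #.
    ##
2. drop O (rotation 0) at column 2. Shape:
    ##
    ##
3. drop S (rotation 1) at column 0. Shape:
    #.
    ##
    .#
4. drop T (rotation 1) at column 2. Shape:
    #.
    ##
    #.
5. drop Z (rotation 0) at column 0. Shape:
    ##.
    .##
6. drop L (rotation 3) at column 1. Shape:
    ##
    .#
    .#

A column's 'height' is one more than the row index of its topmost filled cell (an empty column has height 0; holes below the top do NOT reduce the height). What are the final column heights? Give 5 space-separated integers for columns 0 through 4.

Answer: 7 9 9 4 0

Derivation:
Drop 1: L rot1 at col 0 lands with bottom-row=0; cleared 0 line(s) (total 0); column heights now [3 1 0 0 0], max=3
Drop 2: O rot0 at col 2 lands with bottom-row=0; cleared 0 line(s) (total 0); column heights now [3 1 2 2 0], max=3
Drop 3: S rot1 at col 0 lands with bottom-row=2; cleared 0 line(s) (total 0); column heights now [5 4 2 2 0], max=5
Drop 4: T rot1 at col 2 lands with bottom-row=2; cleared 0 line(s) (total 0); column heights now [5 4 5 4 0], max=5
Drop 5: Z rot0 at col 0 lands with bottom-row=5; cleared 0 line(s) (total 0); column heights now [7 7 6 4 0], max=7
Drop 6: L rot3 at col 1 lands with bottom-row=6; cleared 0 line(s) (total 0); column heights now [7 9 9 4 0], max=9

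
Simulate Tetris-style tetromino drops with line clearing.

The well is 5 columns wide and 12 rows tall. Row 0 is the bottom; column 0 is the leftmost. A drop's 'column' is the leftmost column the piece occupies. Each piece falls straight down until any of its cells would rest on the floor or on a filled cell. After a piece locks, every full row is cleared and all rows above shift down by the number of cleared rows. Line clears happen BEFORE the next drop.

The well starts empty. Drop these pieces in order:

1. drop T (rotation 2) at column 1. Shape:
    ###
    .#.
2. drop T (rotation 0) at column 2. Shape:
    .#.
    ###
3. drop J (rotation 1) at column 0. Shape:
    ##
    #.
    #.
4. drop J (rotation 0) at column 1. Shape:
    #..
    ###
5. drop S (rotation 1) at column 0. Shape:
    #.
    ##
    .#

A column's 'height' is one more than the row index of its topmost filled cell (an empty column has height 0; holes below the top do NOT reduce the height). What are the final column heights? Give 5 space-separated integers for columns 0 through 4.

Answer: 8 7 4 4 0

Derivation:
Drop 1: T rot2 at col 1 lands with bottom-row=0; cleared 0 line(s) (total 0); column heights now [0 2 2 2 0], max=2
Drop 2: T rot0 at col 2 lands with bottom-row=2; cleared 0 line(s) (total 0); column heights now [0 2 3 4 3], max=4
Drop 3: J rot1 at col 0 lands with bottom-row=0; cleared 1 line(s) (total 1); column heights now [2 2 2 3 0], max=3
Drop 4: J rot0 at col 1 lands with bottom-row=3; cleared 0 line(s) (total 1); column heights now [2 5 4 4 0], max=5
Drop 5: S rot1 at col 0 lands with bottom-row=5; cleared 0 line(s) (total 1); column heights now [8 7 4 4 0], max=8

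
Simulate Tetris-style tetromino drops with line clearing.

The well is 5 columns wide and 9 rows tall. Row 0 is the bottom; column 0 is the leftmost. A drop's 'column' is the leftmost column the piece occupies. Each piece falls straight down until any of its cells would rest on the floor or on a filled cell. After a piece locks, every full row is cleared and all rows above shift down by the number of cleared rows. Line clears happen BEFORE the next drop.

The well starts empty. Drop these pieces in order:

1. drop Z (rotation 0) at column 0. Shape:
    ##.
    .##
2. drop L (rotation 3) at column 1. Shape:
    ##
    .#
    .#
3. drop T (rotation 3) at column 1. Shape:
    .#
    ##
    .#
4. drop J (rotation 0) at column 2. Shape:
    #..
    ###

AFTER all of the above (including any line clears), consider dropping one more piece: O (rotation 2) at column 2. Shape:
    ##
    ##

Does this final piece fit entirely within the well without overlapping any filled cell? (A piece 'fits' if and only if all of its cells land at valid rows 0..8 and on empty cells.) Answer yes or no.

Drop 1: Z rot0 at col 0 lands with bottom-row=0; cleared 0 line(s) (total 0); column heights now [2 2 1 0 0], max=2
Drop 2: L rot3 at col 1 lands with bottom-row=1; cleared 0 line(s) (total 0); column heights now [2 4 4 0 0], max=4
Drop 3: T rot3 at col 1 lands with bottom-row=4; cleared 0 line(s) (total 0); column heights now [2 6 7 0 0], max=7
Drop 4: J rot0 at col 2 lands with bottom-row=7; cleared 0 line(s) (total 0); column heights now [2 6 9 8 8], max=9
Test piece O rot2 at col 2 (width 2): heights before test = [2 6 9 8 8]; fits = False

Answer: no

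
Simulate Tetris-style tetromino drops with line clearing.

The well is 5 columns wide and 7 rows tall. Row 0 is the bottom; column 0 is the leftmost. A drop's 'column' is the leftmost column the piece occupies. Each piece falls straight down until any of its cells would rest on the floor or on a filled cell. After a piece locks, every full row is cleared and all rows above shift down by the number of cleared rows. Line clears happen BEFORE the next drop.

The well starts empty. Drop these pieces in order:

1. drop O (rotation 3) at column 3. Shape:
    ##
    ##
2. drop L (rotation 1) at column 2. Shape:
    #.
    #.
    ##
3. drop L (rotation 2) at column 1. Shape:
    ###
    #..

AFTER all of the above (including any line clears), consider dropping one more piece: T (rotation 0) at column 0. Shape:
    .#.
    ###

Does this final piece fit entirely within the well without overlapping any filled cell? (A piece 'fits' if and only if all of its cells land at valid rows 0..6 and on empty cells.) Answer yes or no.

Answer: no

Derivation:
Drop 1: O rot3 at col 3 lands with bottom-row=0; cleared 0 line(s) (total 0); column heights now [0 0 0 2 2], max=2
Drop 2: L rot1 at col 2 lands with bottom-row=2; cleared 0 line(s) (total 0); column heights now [0 0 5 3 2], max=5
Drop 3: L rot2 at col 1 lands with bottom-row=4; cleared 0 line(s) (total 0); column heights now [0 6 6 6 2], max=6
Test piece T rot0 at col 0 (width 3): heights before test = [0 6 6 6 2]; fits = False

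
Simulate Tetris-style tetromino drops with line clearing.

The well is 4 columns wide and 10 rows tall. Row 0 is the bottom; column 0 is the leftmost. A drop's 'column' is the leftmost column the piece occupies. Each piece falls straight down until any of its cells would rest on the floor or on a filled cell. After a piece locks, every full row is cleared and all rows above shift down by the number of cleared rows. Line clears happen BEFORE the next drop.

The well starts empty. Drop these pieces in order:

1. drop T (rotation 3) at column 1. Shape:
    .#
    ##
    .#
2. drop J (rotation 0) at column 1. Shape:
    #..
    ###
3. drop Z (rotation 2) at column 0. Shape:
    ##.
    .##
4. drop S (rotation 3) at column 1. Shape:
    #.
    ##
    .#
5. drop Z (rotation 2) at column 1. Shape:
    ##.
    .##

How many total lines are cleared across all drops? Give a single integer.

Answer: 0

Derivation:
Drop 1: T rot3 at col 1 lands with bottom-row=0; cleared 0 line(s) (total 0); column heights now [0 2 3 0], max=3
Drop 2: J rot0 at col 1 lands with bottom-row=3; cleared 0 line(s) (total 0); column heights now [0 5 4 4], max=5
Drop 3: Z rot2 at col 0 lands with bottom-row=5; cleared 0 line(s) (total 0); column heights now [7 7 6 4], max=7
Drop 4: S rot3 at col 1 lands with bottom-row=6; cleared 0 line(s) (total 0); column heights now [7 9 8 4], max=9
Drop 5: Z rot2 at col 1 lands with bottom-row=8; cleared 0 line(s) (total 0); column heights now [7 10 10 9], max=10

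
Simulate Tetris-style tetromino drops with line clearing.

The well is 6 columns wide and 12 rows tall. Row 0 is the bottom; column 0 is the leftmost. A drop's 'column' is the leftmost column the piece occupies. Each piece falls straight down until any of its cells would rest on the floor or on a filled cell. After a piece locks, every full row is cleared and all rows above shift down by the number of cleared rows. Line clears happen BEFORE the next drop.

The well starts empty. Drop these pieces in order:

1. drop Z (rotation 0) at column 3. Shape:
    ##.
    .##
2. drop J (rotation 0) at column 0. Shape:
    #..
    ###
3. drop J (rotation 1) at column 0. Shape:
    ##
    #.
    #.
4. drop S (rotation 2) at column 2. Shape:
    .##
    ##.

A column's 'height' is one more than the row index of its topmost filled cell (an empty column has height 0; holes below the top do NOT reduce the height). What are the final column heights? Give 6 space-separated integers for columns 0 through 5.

Drop 1: Z rot0 at col 3 lands with bottom-row=0; cleared 0 line(s) (total 0); column heights now [0 0 0 2 2 1], max=2
Drop 2: J rot0 at col 0 lands with bottom-row=0; cleared 0 line(s) (total 0); column heights now [2 1 1 2 2 1], max=2
Drop 3: J rot1 at col 0 lands with bottom-row=2; cleared 0 line(s) (total 0); column heights now [5 5 1 2 2 1], max=5
Drop 4: S rot2 at col 2 lands with bottom-row=2; cleared 0 line(s) (total 0); column heights now [5 5 3 4 4 1], max=5

Answer: 5 5 3 4 4 1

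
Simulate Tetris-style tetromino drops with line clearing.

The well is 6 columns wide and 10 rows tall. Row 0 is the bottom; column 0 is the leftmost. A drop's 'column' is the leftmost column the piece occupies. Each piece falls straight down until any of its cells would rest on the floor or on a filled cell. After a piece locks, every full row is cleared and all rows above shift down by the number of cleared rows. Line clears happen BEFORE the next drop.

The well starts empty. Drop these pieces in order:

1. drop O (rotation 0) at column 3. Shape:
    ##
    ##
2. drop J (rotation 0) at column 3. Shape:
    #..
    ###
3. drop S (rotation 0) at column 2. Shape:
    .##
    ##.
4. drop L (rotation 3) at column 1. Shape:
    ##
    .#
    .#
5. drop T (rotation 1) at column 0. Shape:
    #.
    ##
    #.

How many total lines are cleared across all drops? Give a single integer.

Drop 1: O rot0 at col 3 lands with bottom-row=0; cleared 0 line(s) (total 0); column heights now [0 0 0 2 2 0], max=2
Drop 2: J rot0 at col 3 lands with bottom-row=2; cleared 0 line(s) (total 0); column heights now [0 0 0 4 3 3], max=4
Drop 3: S rot0 at col 2 lands with bottom-row=4; cleared 0 line(s) (total 0); column heights now [0 0 5 6 6 3], max=6
Drop 4: L rot3 at col 1 lands with bottom-row=5; cleared 0 line(s) (total 0); column heights now [0 8 8 6 6 3], max=8
Drop 5: T rot1 at col 0 lands with bottom-row=7; cleared 0 line(s) (total 0); column heights now [10 9 8 6 6 3], max=10

Answer: 0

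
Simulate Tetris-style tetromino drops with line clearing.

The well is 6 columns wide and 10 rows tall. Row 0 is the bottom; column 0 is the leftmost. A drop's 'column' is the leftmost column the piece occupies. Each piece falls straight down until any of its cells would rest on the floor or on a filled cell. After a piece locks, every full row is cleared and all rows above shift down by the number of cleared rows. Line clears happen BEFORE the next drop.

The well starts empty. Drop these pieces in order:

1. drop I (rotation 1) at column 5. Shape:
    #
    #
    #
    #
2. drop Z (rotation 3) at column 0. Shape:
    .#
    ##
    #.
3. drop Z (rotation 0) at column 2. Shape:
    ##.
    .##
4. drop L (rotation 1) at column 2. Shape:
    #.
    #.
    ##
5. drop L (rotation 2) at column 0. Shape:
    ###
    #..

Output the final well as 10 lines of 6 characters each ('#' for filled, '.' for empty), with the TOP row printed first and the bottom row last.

Answer: ......
......
......
......
###...
#.#...
..#..#
.###.#
####.#
#..###

Derivation:
Drop 1: I rot1 at col 5 lands with bottom-row=0; cleared 0 line(s) (total 0); column heights now [0 0 0 0 0 4], max=4
Drop 2: Z rot3 at col 0 lands with bottom-row=0; cleared 0 line(s) (total 0); column heights now [2 3 0 0 0 4], max=4
Drop 3: Z rot0 at col 2 lands with bottom-row=0; cleared 0 line(s) (total 0); column heights now [2 3 2 2 1 4], max=4
Drop 4: L rot1 at col 2 lands with bottom-row=2; cleared 0 line(s) (total 0); column heights now [2 3 5 3 1 4], max=5
Drop 5: L rot2 at col 0 lands with bottom-row=4; cleared 0 line(s) (total 0); column heights now [6 6 6 3 1 4], max=6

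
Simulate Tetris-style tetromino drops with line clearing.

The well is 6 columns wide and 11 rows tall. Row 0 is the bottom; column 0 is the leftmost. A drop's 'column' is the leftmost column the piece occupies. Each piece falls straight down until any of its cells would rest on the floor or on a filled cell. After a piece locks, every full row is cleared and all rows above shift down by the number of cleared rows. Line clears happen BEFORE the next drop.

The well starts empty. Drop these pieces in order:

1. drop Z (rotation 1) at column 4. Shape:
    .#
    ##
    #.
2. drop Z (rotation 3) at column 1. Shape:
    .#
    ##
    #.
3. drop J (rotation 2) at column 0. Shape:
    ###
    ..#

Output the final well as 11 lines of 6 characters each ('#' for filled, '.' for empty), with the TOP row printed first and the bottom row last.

Drop 1: Z rot1 at col 4 lands with bottom-row=0; cleared 0 line(s) (total 0); column heights now [0 0 0 0 2 3], max=3
Drop 2: Z rot3 at col 1 lands with bottom-row=0; cleared 0 line(s) (total 0); column heights now [0 2 3 0 2 3], max=3
Drop 3: J rot2 at col 0 lands with bottom-row=3; cleared 0 line(s) (total 0); column heights now [5 5 5 0 2 3], max=5

Answer: ......
......
......
......
......
......
###...
..#...
..#..#
.##.##
.#..#.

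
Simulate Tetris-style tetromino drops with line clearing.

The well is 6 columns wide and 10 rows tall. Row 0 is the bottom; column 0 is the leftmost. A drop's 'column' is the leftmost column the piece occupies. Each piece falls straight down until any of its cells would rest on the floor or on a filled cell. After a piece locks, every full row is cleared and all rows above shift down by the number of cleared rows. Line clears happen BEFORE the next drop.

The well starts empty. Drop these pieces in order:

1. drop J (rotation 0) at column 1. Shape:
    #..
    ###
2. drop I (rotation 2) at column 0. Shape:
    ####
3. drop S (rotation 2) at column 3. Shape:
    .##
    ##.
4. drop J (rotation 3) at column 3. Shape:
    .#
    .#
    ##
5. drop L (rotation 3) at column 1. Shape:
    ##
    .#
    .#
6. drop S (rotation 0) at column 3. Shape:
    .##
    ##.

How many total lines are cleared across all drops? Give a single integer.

Answer: 0

Derivation:
Drop 1: J rot0 at col 1 lands with bottom-row=0; cleared 0 line(s) (total 0); column heights now [0 2 1 1 0 0], max=2
Drop 2: I rot2 at col 0 lands with bottom-row=2; cleared 0 line(s) (total 0); column heights now [3 3 3 3 0 0], max=3
Drop 3: S rot2 at col 3 lands with bottom-row=3; cleared 0 line(s) (total 0); column heights now [3 3 3 4 5 5], max=5
Drop 4: J rot3 at col 3 lands with bottom-row=5; cleared 0 line(s) (total 0); column heights now [3 3 3 6 8 5], max=8
Drop 5: L rot3 at col 1 lands with bottom-row=3; cleared 0 line(s) (total 0); column heights now [3 6 6 6 8 5], max=8
Drop 6: S rot0 at col 3 lands with bottom-row=8; cleared 0 line(s) (total 0); column heights now [3 6 6 9 10 10], max=10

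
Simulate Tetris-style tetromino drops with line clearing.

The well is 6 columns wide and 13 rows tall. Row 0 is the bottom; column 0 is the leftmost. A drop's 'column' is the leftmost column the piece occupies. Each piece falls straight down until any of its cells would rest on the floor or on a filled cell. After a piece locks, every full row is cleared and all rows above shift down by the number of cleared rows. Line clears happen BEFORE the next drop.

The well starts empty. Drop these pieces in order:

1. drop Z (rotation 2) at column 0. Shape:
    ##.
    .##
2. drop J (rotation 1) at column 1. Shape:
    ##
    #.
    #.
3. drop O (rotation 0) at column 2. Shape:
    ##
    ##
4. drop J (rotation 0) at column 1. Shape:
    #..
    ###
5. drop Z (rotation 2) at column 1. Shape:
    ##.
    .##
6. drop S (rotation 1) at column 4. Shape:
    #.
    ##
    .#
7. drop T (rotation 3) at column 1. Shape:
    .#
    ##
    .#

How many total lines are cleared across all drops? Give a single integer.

Drop 1: Z rot2 at col 0 lands with bottom-row=0; cleared 0 line(s) (total 0); column heights now [2 2 1 0 0 0], max=2
Drop 2: J rot1 at col 1 lands with bottom-row=2; cleared 0 line(s) (total 0); column heights now [2 5 5 0 0 0], max=5
Drop 3: O rot0 at col 2 lands with bottom-row=5; cleared 0 line(s) (total 0); column heights now [2 5 7 7 0 0], max=7
Drop 4: J rot0 at col 1 lands with bottom-row=7; cleared 0 line(s) (total 0); column heights now [2 9 8 8 0 0], max=9
Drop 5: Z rot2 at col 1 lands with bottom-row=8; cleared 0 line(s) (total 0); column heights now [2 10 10 9 0 0], max=10
Drop 6: S rot1 at col 4 lands with bottom-row=0; cleared 0 line(s) (total 0); column heights now [2 10 10 9 3 2], max=10
Drop 7: T rot3 at col 1 lands with bottom-row=10; cleared 0 line(s) (total 0); column heights now [2 12 13 9 3 2], max=13

Answer: 0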